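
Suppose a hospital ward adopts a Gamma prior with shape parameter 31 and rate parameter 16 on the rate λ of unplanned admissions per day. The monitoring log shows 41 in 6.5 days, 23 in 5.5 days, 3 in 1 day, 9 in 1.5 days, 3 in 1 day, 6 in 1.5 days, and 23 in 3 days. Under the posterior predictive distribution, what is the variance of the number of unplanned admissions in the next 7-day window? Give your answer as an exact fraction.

Total count: 41 + 23 + 3 + 9 + 3 + 6 + 23 = 108.
Total exposure: 6.5 + 5.5 + 1 + 1.5 + 1 + 1.5 + 3 = 20 days.
Gamma(α, β) with Poisson data over total exposure Σt gives posterior Gamma(α+Σx, β+Σt) = Gamma(139, 36).
The posterior predictive for a window of length T is Negative Binomial with variance T·α'·(β'+T)/β'² = 7·139·43/1296 = 41839/1296.

41839/1296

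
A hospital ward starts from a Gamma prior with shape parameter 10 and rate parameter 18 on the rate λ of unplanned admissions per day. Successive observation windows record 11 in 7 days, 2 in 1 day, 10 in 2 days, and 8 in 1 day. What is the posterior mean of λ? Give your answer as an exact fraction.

41/29

Total count: 11 + 2 + 10 + 8 = 31.
Total exposure: 7 + 1 + 2 + 1 = 11 days.
By Gamma–Poisson conjugacy, the posterior is Gamma(α + Σx, β + Σt) = Gamma(10 + 31, 18 + 11) = Gamma(41, 29).
Posterior mean = α'/β' = 41/29.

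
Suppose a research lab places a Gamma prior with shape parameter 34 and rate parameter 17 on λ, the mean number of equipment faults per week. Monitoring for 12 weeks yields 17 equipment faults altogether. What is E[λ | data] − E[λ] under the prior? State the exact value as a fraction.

-7/29

Total count 17 over total exposure 12 weeks.
Posterior: α' = 34 + 17 = 51, β' = 17 + 12 = 29.
Posterior mean = 51/29 = 51/29; prior mean = 34/17 = 2. Difference = 51/29 − 2 = -7/29.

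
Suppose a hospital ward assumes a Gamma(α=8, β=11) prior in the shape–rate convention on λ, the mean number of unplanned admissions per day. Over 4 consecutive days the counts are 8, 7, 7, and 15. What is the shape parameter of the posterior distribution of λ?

45

Total count: 8 + 7 + 7 + 15 = 37.
Total exposure: 4 days.
By Gamma–Poisson conjugacy, the posterior is Gamma(α + Σx, β + Σt) = Gamma(8 + 37, 11 + 4) = Gamma(45, 15).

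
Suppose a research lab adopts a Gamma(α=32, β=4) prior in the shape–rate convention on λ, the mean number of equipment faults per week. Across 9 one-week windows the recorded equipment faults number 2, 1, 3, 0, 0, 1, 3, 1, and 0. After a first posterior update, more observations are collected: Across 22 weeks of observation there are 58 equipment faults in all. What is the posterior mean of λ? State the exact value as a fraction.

101/35

Total count: 2 + 1 + 3 + 0 + 0 + 1 + 3 + 1 + 0 = 11.
Total exposure: 9 weeks.
After the first batch: Gamma(32 + 11, 4 + 9) = Gamma(43, 13).
Total count 58 over total exposure 22 weeks.
After the second batch: Gamma(43 + 58, 13 + 22) = Gamma(101, 35).
Posterior mean = α'/β' = 101/35.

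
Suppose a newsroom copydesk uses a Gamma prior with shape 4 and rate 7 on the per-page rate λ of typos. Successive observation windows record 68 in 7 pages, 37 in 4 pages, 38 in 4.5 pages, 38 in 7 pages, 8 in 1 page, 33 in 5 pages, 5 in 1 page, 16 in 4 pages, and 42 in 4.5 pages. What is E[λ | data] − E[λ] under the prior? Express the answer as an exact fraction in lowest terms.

1843/315

Total count: 68 + 37 + 38 + 38 + 8 + 33 + 5 + 16 + 42 = 285.
Total exposure: 7 + 4 + 4.5 + 7 + 1 + 5 + 1 + 4 + 4.5 = 38 pages.
Conjugate update: add total count to the shape and total exposure to the rate, giving Gamma(289, 45).
Posterior mean = 289/45 = 289/45; prior mean = 4/7 = 4/7. Difference = 289/45 − 4/7 = 1843/315.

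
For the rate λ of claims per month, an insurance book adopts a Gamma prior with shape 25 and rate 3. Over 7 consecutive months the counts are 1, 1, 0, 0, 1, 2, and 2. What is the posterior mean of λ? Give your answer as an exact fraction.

16/5

Total count: 1 + 1 + 0 + 0 + 1 + 2 + 2 = 7.
Total exposure: 7 months.
By Gamma–Poisson conjugacy, the posterior is Gamma(α + Σx, β + Σt) = Gamma(25 + 7, 3 + 7) = Gamma(32, 10).
Posterior mean = α'/β' = 32/10 = 16/5.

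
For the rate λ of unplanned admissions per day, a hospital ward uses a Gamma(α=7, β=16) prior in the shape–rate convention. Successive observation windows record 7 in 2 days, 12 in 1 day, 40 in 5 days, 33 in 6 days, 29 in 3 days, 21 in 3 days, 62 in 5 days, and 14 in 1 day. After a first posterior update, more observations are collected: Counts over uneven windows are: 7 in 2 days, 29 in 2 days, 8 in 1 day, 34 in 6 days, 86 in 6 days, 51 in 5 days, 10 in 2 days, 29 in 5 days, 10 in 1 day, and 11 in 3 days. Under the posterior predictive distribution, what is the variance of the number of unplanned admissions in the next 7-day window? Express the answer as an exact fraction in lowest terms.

2296/45

Total count: 7 + 12 + 40 + 33 + 29 + 21 + 62 + 14 = 218.
Total exposure: 2 + 1 + 5 + 6 + 3 + 3 + 5 + 1 = 26 days.
After the first batch: Gamma(7 + 218, 16 + 26) = Gamma(225, 42).
Total count: 7 + 29 + 8 + 34 + 86 + 51 + 10 + 29 + 10 + 11 = 275.
Total exposure: 2 + 2 + 1 + 6 + 6 + 5 + 2 + 5 + 1 + 3 = 33 days.
After the second batch: Gamma(225 + 275, 42 + 33) = Gamma(500, 75).
The posterior predictive for a window of length T is Negative Binomial with variance T·α'·(β'+T)/β'² = 7·500·82/5625 = 2296/45.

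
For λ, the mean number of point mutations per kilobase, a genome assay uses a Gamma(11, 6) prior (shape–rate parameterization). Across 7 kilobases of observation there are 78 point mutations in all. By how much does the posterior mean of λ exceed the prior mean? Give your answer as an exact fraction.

Total count 78 over total exposure 7 kilobases.
Posterior: α' = 11 + 78 = 89, β' = 6 + 7 = 13.
Posterior mean = 89/13 = 89/13; prior mean = 11/6 = 11/6. Difference = 89/13 − 11/6 = 391/78.

391/78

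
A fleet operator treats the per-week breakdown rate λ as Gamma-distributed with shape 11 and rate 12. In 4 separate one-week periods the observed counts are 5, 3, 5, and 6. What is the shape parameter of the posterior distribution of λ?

30

Total count: 5 + 3 + 5 + 6 = 19.
Total exposure: 4 weeks.
Gamma(α, β) with Poisson data over total exposure Σt gives posterior Gamma(α+Σx, β+Σt) = Gamma(30, 16).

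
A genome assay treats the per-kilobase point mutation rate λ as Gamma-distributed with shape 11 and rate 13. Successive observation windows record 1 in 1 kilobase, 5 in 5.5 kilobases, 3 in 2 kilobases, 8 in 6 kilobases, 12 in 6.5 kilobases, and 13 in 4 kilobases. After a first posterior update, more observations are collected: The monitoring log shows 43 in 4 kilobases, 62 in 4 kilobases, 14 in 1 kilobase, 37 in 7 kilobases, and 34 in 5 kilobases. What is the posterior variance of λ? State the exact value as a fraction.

243/3481

Total count: 1 + 5 + 3 + 8 + 12 + 13 = 42.
Total exposure: 1 + 5.5 + 2 + 6 + 6.5 + 4 = 25 kilobases.
After the first batch: Gamma(11 + 42, 13 + 25) = Gamma(53, 38).
Total count: 43 + 62 + 14 + 37 + 34 = 190.
Total exposure: 4 + 4 + 1 + 7 + 5 = 21 kilobases.
After the second batch: Gamma(53 + 190, 38 + 21) = Gamma(243, 59).
Posterior variance = α'/β'² = 243/3481.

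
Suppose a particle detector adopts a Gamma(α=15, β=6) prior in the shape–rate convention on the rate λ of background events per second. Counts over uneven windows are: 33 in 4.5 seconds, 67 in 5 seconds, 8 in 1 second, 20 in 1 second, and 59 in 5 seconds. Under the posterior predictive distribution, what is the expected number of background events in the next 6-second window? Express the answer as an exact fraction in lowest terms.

Total count: 33 + 67 + 8 + 20 + 59 = 187.
Total exposure: 4.5 + 5 + 1 + 1 + 5 = 16.5 seconds.
Gamma(α, β) with Poisson data over total exposure Σt gives posterior Gamma(α+Σx, β+Σt) = Gamma(202, 45/2).
Predictive mean over a 6-second window = T·E[λ|data] = 6·202/(45/2) = 808/15.

808/15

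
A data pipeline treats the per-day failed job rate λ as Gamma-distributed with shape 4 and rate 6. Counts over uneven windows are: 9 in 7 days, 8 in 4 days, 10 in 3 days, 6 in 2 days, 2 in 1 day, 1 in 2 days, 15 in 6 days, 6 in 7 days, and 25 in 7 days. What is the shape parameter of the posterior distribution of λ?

86

Total count: 9 + 8 + 10 + 6 + 2 + 1 + 15 + 6 + 25 = 82.
Total exposure: 7 + 4 + 3 + 2 + 1 + 2 + 6 + 7 + 7 = 39 days.
By Gamma–Poisson conjugacy, the posterior is Gamma(α + Σx, β + Σt) = Gamma(4 + 82, 6 + 39) = Gamma(86, 45).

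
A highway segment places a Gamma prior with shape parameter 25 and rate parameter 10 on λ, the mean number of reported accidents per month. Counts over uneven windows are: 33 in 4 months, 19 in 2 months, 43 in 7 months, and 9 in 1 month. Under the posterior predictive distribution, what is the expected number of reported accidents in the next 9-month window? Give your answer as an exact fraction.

387/8

Total count: 33 + 19 + 43 + 9 = 104.
Total exposure: 4 + 2 + 7 + 1 = 14 months.
Posterior: α' = 25 + 104 = 129, β' = 10 + 14 = 24.
Predictive mean over a 9-month window = T·E[λ|data] = 9·129/24 = 387/8.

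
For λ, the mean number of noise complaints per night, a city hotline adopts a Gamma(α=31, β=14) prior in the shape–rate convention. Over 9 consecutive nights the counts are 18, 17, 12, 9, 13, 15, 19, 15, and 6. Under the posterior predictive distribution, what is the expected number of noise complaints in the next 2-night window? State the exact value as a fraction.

Total count: 18 + 17 + 12 + 9 + 13 + 15 + 19 + 15 + 6 = 124.
Total exposure: 9 nights.
Gamma(α, β) with Poisson data over total exposure Σt gives posterior Gamma(α+Σx, β+Σt) = Gamma(155, 23).
Predictive mean over a 2-night window = T·E[λ|data] = 2·155/23 = 310/23.

310/23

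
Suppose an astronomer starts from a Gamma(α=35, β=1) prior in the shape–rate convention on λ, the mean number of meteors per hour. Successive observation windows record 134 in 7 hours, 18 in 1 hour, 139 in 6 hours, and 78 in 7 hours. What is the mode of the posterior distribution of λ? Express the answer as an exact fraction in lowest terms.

403/22

Total count: 134 + 18 + 139 + 78 = 369.
Total exposure: 7 + 1 + 6 + 7 = 21 hours.
Conjugate update: add total count to the shape and total exposure to the rate, giving Gamma(404, 22).
Posterior mode = (α'−1)/β' = 403/22.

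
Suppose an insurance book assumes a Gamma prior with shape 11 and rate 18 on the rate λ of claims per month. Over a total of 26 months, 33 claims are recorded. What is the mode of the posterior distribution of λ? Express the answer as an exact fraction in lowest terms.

43/44

Total count 33 over total exposure 26 months.
Conjugate update: add total count to the shape and total exposure to the rate, giving Gamma(44, 44).
Posterior mode = (α'−1)/β' = 43/44.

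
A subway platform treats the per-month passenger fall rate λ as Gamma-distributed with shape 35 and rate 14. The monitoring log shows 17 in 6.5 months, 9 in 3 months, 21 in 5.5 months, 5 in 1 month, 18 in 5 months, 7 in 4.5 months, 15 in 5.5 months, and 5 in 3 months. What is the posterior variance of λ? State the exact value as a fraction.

Total count: 17 + 9 + 21 + 5 + 18 + 7 + 15 + 5 = 97.
Total exposure: 6.5 + 3 + 5.5 + 1 + 5 + 4.5 + 5.5 + 3 = 34 months.
By Gamma–Poisson conjugacy, the posterior is Gamma(α + Σx, β + Σt) = Gamma(35 + 97, 14 + 34) = Gamma(132, 48).
Posterior variance = α'/β'² = 132/2304 = 11/192.

11/192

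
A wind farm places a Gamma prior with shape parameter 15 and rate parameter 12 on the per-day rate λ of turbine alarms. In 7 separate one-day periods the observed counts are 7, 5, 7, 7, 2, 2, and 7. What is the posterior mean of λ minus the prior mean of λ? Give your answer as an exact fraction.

Total count: 7 + 5 + 7 + 7 + 2 + 2 + 7 = 37.
Total exposure: 7 days.
Conjugate update: add total count to the shape and total exposure to the rate, giving Gamma(52, 19).
Posterior mean = 52/19 = 52/19; prior mean = 15/12 = 5/4. Difference = 52/19 − 5/4 = 113/76.

113/76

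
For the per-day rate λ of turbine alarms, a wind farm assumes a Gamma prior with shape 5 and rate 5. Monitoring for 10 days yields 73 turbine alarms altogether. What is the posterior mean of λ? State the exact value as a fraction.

26/5

Total count 73 over total exposure 10 days.
Conjugate update: add total count to the shape and total exposure to the rate, giving Gamma(78, 15).
Posterior mean = α'/β' = 78/15 = 26/5.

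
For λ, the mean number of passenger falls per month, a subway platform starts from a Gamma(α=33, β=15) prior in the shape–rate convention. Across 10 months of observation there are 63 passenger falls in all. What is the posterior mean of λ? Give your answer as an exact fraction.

96/25

Total count 63 over total exposure 10 months.
Gamma(α, β) with Poisson data over total exposure Σt gives posterior Gamma(α+Σx, β+Σt) = Gamma(96, 25).
Posterior mean = α'/β' = 96/25.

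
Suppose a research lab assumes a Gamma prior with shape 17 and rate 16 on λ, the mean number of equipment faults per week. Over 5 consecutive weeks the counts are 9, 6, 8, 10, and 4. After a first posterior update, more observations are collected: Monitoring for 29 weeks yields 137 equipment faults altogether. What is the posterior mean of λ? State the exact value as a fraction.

191/50

Total count: 9 + 6 + 8 + 10 + 4 = 37.
Total exposure: 5 weeks.
After the first batch: Gamma(17 + 37, 16 + 5) = Gamma(54, 21).
Total count 137 over total exposure 29 weeks.
After the second batch: Gamma(54 + 137, 21 + 29) = Gamma(191, 50).
Posterior mean = α'/β' = 191/50.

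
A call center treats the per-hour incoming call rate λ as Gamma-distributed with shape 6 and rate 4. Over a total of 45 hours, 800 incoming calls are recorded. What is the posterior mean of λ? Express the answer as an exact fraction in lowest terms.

Total count 800 over total exposure 45 hours.
Gamma(α, β) with Poisson data over total exposure Σt gives posterior Gamma(α+Σx, β+Σt) = Gamma(806, 49).
Posterior mean = α'/β' = 806/49.

806/49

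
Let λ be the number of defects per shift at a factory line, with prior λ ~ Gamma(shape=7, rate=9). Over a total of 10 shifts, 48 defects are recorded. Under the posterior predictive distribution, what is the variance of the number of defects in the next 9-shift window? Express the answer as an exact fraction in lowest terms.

13860/361

Total count 48 over total exposure 10 shifts.
Gamma(α, β) with Poisson data over total exposure Σt gives posterior Gamma(α+Σx, β+Σt) = Gamma(55, 19).
The posterior predictive for a window of length T is Negative Binomial with variance T·α'·(β'+T)/β'² = 9·55·28/361 = 13860/361.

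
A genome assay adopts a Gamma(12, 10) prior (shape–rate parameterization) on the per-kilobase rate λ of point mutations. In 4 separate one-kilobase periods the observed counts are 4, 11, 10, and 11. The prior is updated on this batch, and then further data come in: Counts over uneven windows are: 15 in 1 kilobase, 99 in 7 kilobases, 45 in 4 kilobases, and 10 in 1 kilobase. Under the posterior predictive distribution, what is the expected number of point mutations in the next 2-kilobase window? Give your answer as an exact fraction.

434/27

Total count: 4 + 11 + 10 + 11 = 36.
Total exposure: 4 kilobases.
After the first batch: Gamma(12 + 36, 10 + 4) = Gamma(48, 14).
Total count: 15 + 99 + 45 + 10 = 169.
Total exposure: 1 + 7 + 4 + 1 = 13 kilobases.
After the second batch: Gamma(48 + 169, 14 + 13) = Gamma(217, 27).
Predictive mean over a 2-kilobase window = T·E[λ|data] = 2·217/27 = 434/27.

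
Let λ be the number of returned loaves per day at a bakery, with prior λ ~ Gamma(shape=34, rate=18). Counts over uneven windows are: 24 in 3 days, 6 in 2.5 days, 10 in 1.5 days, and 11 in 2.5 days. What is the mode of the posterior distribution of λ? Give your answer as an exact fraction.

Total count: 24 + 6 + 10 + 11 = 51.
Total exposure: 3 + 2.5 + 1.5 + 2.5 = 9.5 days.
By Gamma–Poisson conjugacy, the posterior is Gamma(α + Σx, β + Σt) = Gamma(34 + 51, 18 + 9.5) = Gamma(85, 55/2).
Posterior mode = (α'−1)/β' = 84/(55/2) = 168/55.

168/55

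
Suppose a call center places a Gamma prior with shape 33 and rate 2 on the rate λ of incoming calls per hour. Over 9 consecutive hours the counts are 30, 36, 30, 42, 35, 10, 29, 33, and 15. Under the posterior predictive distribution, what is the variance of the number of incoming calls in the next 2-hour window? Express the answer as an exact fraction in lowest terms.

7618/121

Total count: 30 + 36 + 30 + 42 + 35 + 10 + 29 + 33 + 15 = 260.
Total exposure: 9 hours.
By Gamma–Poisson conjugacy, the posterior is Gamma(α + Σx, β + Σt) = Gamma(33 + 260, 2 + 9) = Gamma(293, 11).
The posterior predictive for a window of length T is Negative Binomial with variance T·α'·(β'+T)/β'² = 2·293·13/121 = 7618/121.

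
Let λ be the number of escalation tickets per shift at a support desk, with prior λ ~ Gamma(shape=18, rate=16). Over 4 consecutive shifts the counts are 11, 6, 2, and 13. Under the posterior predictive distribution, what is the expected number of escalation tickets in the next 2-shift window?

Total count: 11 + 6 + 2 + 13 = 32.
Total exposure: 4 shifts.
Posterior: α' = 18 + 32 = 50, β' = 16 + 4 = 20.
Predictive mean over a 2-shift window = T·E[λ|data] = 2·50/20 = 5.

5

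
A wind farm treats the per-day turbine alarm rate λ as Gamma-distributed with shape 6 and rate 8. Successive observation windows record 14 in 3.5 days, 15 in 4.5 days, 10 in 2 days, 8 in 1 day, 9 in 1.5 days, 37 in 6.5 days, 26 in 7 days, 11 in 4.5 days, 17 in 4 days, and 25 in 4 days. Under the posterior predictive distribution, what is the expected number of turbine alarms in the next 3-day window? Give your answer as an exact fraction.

356/31

Total count: 14 + 15 + 10 + 8 + 9 + 37 + 26 + 11 + 17 + 25 = 172.
Total exposure: 3.5 + 4.5 + 2 + 1 + 1.5 + 6.5 + 7 + 4.5 + 4 + 4 = 38.5 days.
Posterior: α' = 6 + 172 = 178, β' = 8 + 38.5 = 93/2.
Predictive mean over a 3-day window = T·E[λ|data] = 3·178/(93/2) = 356/31.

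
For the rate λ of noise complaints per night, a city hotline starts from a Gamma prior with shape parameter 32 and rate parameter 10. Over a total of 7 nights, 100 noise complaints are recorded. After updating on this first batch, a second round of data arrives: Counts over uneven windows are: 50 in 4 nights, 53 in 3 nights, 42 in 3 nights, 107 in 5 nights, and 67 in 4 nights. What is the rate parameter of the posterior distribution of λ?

36

Total count 100 over total exposure 7 nights.
After the first batch: Gamma(32 + 100, 10 + 7) = Gamma(132, 17).
Total count: 50 + 53 + 42 + 107 + 67 = 319.
Total exposure: 4 + 3 + 3 + 5 + 4 = 19 nights.
After the second batch: Gamma(132 + 319, 17 + 19) = Gamma(451, 36).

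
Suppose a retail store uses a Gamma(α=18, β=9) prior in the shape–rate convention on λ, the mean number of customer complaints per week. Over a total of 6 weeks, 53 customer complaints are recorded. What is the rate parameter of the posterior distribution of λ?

Total count 53 over total exposure 6 weeks.
By Gamma–Poisson conjugacy, the posterior is Gamma(α + Σx, β + Σt) = Gamma(18 + 53, 9 + 6) = Gamma(71, 15).

15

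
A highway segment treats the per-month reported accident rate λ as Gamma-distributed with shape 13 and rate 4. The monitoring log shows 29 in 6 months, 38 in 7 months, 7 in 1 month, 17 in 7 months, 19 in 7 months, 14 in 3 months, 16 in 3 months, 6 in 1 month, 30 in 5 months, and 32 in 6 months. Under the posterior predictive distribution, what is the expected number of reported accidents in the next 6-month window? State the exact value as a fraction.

Total count: 29 + 38 + 7 + 17 + 19 + 14 + 16 + 6 + 30 + 32 = 208.
Total exposure: 6 + 7 + 1 + 7 + 7 + 3 + 3 + 1 + 5 + 6 = 46 months.
The Gamma prior is conjugate for the Poisson rate, so λ | data ~ Gamma(13+208, 4+46) = Gamma(221, 50).
Predictive mean over a 6-month window = T·E[λ|data] = 6·221/50 = 663/25.

663/25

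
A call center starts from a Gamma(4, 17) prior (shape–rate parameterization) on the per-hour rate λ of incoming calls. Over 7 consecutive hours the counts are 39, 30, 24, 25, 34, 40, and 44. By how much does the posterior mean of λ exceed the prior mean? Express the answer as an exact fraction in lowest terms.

Total count: 39 + 30 + 24 + 25 + 34 + 40 + 44 = 236.
Total exposure: 7 hours.
Conjugate update: add total count to the shape and total exposure to the rate, giving Gamma(240, 24).
Posterior mean = 240/24 = 10; prior mean = 4/17 = 4/17. Difference = 10 − 4/17 = 166/17.

166/17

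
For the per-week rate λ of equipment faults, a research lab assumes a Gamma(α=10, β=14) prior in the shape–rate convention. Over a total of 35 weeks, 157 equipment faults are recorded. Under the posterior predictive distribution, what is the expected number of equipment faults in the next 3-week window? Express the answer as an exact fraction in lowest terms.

501/49

Total count 157 over total exposure 35 weeks.
Conjugate update: add total count to the shape and total exposure to the rate, giving Gamma(167, 49).
Predictive mean over a 3-week window = T·E[λ|data] = 3·167/49 = 501/49.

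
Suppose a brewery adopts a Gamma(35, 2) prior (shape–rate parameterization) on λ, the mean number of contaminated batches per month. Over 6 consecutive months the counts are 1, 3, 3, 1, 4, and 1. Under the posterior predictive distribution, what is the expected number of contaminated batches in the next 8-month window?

Total count: 1 + 3 + 3 + 1 + 4 + 1 = 13.
Total exposure: 6 months.
Gamma(α, β) with Poisson data over total exposure Σt gives posterior Gamma(α+Σx, β+Σt) = Gamma(48, 8).
Predictive mean over an 8-month window = T·E[λ|data] = 8·48/8 = 48.

48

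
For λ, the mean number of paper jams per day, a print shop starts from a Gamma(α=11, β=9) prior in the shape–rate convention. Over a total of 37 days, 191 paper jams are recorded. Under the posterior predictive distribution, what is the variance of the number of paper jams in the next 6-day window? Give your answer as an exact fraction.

Total count 191 over total exposure 37 days.
Conjugate update: add total count to the shape and total exposure to the rate, giving Gamma(202, 46).
The posterior predictive for a window of length T is Negative Binomial with variance T·α'·(β'+T)/β'² = 6·202·52/2116 = 15756/529.

15756/529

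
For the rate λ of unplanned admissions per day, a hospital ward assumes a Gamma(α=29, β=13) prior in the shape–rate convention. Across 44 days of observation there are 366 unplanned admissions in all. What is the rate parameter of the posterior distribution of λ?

Total count 366 over total exposure 44 days.
Conjugate update: add total count to the shape and total exposure to the rate, giving Gamma(395, 57).

57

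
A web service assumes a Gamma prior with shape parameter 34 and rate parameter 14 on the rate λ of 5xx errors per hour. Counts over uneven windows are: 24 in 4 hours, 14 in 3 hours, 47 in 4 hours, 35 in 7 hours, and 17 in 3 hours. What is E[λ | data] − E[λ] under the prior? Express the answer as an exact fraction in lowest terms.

Total count: 24 + 14 + 47 + 35 + 17 = 137.
Total exposure: 4 + 3 + 4 + 7 + 3 = 21 hours.
Posterior: α' = 34 + 137 = 171, β' = 14 + 21 = 35.
Posterior mean = 171/35 = 171/35; prior mean = 34/14 = 17/7. Difference = 171/35 − 17/7 = 86/35.

86/35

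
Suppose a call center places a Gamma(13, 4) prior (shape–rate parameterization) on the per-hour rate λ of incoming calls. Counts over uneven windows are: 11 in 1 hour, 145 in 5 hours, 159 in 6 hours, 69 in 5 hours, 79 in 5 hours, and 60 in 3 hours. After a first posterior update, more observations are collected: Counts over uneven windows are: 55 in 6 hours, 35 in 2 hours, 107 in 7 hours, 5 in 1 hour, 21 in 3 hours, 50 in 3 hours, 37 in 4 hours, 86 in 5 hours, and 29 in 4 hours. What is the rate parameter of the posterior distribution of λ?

64

Total count: 11 + 145 + 159 + 69 + 79 + 60 = 523.
Total exposure: 1 + 5 + 6 + 5 + 5 + 3 = 25 hours.
After the first batch: Gamma(13 + 523, 4 + 25) = Gamma(536, 29).
Total count: 55 + 35 + 107 + 5 + 21 + 50 + 37 + 86 + 29 = 425.
Total exposure: 6 + 2 + 7 + 1 + 3 + 3 + 4 + 5 + 4 = 35 hours.
After the second batch: Gamma(536 + 425, 29 + 35) = Gamma(961, 64).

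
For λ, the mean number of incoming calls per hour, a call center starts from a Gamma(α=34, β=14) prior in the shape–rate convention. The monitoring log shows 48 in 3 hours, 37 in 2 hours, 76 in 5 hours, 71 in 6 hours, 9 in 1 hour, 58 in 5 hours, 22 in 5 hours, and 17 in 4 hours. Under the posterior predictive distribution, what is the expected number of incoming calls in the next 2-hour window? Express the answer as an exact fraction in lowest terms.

248/15

Total count: 48 + 37 + 76 + 71 + 9 + 58 + 22 + 17 = 338.
Total exposure: 3 + 2 + 5 + 6 + 1 + 5 + 5 + 4 = 31 hours.
Conjugate update: add total count to the shape and total exposure to the rate, giving Gamma(372, 45).
Predictive mean over a 2-hour window = T·E[λ|data] = 2·372/45 = 248/15.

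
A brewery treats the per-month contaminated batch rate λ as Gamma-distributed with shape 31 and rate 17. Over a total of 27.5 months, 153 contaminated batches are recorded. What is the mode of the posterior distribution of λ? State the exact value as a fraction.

366/89

Total count 153 over total exposure 27.5 months.
Conjugate update: add total count to the shape and total exposure to the rate, giving Gamma(184, 89/2).
Posterior mode = (α'−1)/β' = 183/(89/2) = 366/89.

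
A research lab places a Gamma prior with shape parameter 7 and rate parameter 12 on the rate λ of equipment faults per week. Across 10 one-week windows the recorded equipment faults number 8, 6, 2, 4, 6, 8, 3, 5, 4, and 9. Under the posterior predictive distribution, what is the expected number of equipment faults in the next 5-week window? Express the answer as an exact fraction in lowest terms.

155/11

Total count: 8 + 6 + 2 + 4 + 6 + 8 + 3 + 5 + 4 + 9 = 55.
Total exposure: 10 weeks.
The Gamma prior is conjugate for the Poisson rate, so λ | data ~ Gamma(7+55, 12+10) = Gamma(62, 22).
Predictive mean over a 5-week window = T·E[λ|data] = 5·62/22 = 155/11.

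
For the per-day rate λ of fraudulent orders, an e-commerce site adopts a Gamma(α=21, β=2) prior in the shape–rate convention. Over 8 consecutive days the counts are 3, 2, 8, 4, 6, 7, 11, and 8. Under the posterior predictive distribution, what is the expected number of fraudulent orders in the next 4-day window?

28

Total count: 3 + 2 + 8 + 4 + 6 + 7 + 11 + 8 = 49.
Total exposure: 8 days.
Gamma(α, β) with Poisson data over total exposure Σt gives posterior Gamma(α+Σx, β+Σt) = Gamma(70, 10).
Predictive mean over a 4-day window = T·E[λ|data] = 4·70/10 = 28.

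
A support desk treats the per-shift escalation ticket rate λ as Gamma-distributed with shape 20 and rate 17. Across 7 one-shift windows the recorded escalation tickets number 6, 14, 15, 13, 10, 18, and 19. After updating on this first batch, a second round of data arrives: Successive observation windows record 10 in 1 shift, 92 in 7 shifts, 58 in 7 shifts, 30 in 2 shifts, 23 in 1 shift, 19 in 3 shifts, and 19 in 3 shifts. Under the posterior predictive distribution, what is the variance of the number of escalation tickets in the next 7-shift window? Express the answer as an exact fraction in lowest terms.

Total count: 6 + 14 + 15 + 13 + 10 + 18 + 19 = 95.
Total exposure: 7 shifts.
After the first batch: Gamma(20 + 95, 17 + 7) = Gamma(115, 24).
Total count: 10 + 92 + 58 + 30 + 23 + 19 + 19 = 251.
Total exposure: 1 + 7 + 7 + 2 + 1 + 3 + 3 = 24 shifts.
After the second batch: Gamma(115 + 251, 24 + 24) = Gamma(366, 48).
The posterior predictive for a window of length T is Negative Binomial with variance T·α'·(β'+T)/β'² = 7·366·55/2304 = 23485/384.

23485/384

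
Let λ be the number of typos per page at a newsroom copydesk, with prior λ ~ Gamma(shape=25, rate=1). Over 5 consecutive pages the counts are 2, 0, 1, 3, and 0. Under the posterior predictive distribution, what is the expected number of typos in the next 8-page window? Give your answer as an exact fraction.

124/3

Total count: 2 + 0 + 1 + 3 + 0 = 6.
Total exposure: 5 pages.
The Gamma prior is conjugate for the Poisson rate, so λ | data ~ Gamma(25+6, 1+5) = Gamma(31, 6).
Predictive mean over an 8-page window = T·E[λ|data] = 8·31/6 = 124/3.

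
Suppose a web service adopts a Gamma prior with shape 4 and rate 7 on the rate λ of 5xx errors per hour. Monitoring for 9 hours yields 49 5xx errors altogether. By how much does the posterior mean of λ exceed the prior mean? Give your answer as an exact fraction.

Total count 49 over total exposure 9 hours.
By Gamma–Poisson conjugacy, the posterior is Gamma(α + Σx, β + Σt) = Gamma(4 + 49, 7 + 9) = Gamma(53, 16).
Posterior mean = 53/16 = 53/16; prior mean = 4/7 = 4/7. Difference = 53/16 − 4/7 = 307/112.

307/112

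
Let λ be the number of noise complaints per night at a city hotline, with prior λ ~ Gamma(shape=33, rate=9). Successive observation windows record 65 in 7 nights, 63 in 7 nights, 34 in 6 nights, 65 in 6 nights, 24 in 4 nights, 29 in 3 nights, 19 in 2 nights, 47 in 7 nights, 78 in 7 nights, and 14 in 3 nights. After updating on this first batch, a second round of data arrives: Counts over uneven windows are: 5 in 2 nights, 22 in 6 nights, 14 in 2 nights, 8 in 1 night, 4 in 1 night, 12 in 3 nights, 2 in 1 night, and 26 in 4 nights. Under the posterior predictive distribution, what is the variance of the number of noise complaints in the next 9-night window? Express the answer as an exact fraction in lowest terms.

1880/27

Total count: 65 + 63 + 34 + 65 + 24 + 29 + 19 + 47 + 78 + 14 = 438.
Total exposure: 7 + 7 + 6 + 6 + 4 + 3 + 2 + 7 + 7 + 3 = 52 nights.
After the first batch: Gamma(33 + 438, 9 + 52) = Gamma(471, 61).
Total count: 5 + 22 + 14 + 8 + 4 + 12 + 2 + 26 = 93.
Total exposure: 2 + 6 + 2 + 1 + 1 + 3 + 1 + 4 = 20 nights.
After the second batch: Gamma(471 + 93, 61 + 20) = Gamma(564, 81).
The posterior predictive for a window of length T is Negative Binomial with variance T·α'·(β'+T)/β'² = 9·564·90/6561 = 1880/27.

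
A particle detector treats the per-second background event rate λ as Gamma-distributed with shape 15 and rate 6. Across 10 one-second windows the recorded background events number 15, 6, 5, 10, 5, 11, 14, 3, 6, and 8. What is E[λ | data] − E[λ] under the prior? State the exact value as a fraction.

Total count: 15 + 6 + 5 + 10 + 5 + 11 + 14 + 3 + 6 + 8 = 83.
Total exposure: 10 seconds.
Posterior: α' = 15 + 83 = 98, β' = 6 + 10 = 16.
Posterior mean = 98/16 = 49/8; prior mean = 15/6 = 5/2. Difference = 49/8 − 5/2 = 29/8.

29/8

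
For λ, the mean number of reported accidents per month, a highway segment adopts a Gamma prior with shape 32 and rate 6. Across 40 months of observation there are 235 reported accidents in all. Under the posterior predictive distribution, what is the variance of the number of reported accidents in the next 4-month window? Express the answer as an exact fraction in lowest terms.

Total count 235 over total exposure 40 months.
Posterior: α' = 32 + 235 = 267, β' = 6 + 40 = 46.
The posterior predictive for a window of length T is Negative Binomial with variance T·α'·(β'+T)/β'² = 4·267·50/2116 = 13350/529.

13350/529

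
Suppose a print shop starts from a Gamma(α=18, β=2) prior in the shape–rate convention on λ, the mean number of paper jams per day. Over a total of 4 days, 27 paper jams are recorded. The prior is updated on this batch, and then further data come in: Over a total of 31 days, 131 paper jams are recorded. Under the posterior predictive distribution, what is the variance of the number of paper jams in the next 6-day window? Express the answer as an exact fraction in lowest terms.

Total count 27 over total exposure 4 days.
After the first batch: Gamma(18 + 27, 2 + 4) = Gamma(45, 6).
Total count 131 over total exposure 31 days.
After the second batch: Gamma(45 + 131, 6 + 31) = Gamma(176, 37).
The posterior predictive for a window of length T is Negative Binomial with variance T·α'·(β'+T)/β'² = 6·176·43/1369 = 45408/1369.

45408/1369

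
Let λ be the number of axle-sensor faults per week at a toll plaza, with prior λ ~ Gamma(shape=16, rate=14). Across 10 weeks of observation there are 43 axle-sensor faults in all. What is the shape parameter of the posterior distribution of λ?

Total count 43 over total exposure 10 weeks.
Gamma(α, β) with Poisson data over total exposure Σt gives posterior Gamma(α+Σx, β+Σt) = Gamma(59, 24).

59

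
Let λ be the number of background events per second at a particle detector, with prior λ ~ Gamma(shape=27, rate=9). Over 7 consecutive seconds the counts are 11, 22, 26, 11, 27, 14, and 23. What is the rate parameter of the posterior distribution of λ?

16

Total count: 11 + 22 + 26 + 11 + 27 + 14 + 23 = 134.
Total exposure: 7 seconds.
Posterior: α' = 27 + 134 = 161, β' = 9 + 7 = 16.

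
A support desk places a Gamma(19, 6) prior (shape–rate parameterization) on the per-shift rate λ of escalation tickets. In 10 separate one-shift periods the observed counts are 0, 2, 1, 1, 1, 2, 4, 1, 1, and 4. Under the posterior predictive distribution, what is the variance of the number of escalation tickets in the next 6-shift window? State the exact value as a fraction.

297/16

Total count: 0 + 2 + 1 + 1 + 1 + 2 + 4 + 1 + 1 + 4 = 17.
Total exposure: 10 shifts.
Posterior: α' = 19 + 17 = 36, β' = 6 + 10 = 16.
The posterior predictive for a window of length T is Negative Binomial with variance T·α'·(β'+T)/β'² = 6·36·22/256 = 297/16.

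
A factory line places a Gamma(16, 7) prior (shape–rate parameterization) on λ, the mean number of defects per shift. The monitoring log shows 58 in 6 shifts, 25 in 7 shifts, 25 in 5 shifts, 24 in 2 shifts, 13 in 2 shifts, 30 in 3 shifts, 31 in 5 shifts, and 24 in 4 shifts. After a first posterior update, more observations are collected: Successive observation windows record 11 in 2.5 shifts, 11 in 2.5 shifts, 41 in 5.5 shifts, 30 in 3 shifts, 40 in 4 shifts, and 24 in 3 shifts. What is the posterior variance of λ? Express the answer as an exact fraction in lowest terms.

Total count: 58 + 25 + 25 + 24 + 13 + 30 + 31 + 24 = 230.
Total exposure: 6 + 7 + 5 + 2 + 2 + 3 + 5 + 4 = 34 shifts.
After the first batch: Gamma(16 + 230, 7 + 34) = Gamma(246, 41).
Total count: 11 + 11 + 41 + 30 + 40 + 24 = 157.
Total exposure: 2.5 + 2.5 + 5.5 + 3 + 4 + 3 = 20.5 shifts.
After the second batch: Gamma(246 + 157, 41 + 20.5) = Gamma(403, 123/2).
Posterior variance = α'/β'² = 403/(15129/4) = 1612/15129.

1612/15129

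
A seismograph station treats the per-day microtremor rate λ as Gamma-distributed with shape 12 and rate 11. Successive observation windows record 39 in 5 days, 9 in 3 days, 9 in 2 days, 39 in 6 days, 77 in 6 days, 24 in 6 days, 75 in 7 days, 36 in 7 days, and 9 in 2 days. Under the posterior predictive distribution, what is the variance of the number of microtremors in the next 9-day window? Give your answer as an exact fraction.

Total count: 39 + 9 + 9 + 39 + 77 + 24 + 75 + 36 + 9 = 317.
Total exposure: 5 + 3 + 2 + 6 + 6 + 6 + 7 + 7 + 2 = 44 days.
The Gamma prior is conjugate for the Poisson rate, so λ | data ~ Gamma(12+317, 11+44) = Gamma(329, 55).
The posterior predictive for a window of length T is Negative Binomial with variance T·α'·(β'+T)/β'² = 9·329·64/3025 = 189504/3025.

189504/3025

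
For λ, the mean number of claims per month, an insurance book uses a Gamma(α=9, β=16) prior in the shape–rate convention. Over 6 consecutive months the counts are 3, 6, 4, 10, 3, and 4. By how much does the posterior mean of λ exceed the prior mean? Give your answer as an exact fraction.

213/176

Total count: 3 + 6 + 4 + 10 + 3 + 4 = 30.
Total exposure: 6 months.
By Gamma–Poisson conjugacy, the posterior is Gamma(α + Σx, β + Σt) = Gamma(9 + 30, 16 + 6) = Gamma(39, 22).
Posterior mean = 39/22 = 39/22; prior mean = 9/16 = 9/16. Difference = 39/22 − 9/16 = 213/176.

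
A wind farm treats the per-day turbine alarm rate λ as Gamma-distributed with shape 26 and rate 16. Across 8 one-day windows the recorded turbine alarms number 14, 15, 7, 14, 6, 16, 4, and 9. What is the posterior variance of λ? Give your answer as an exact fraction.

37/192

Total count: 14 + 15 + 7 + 14 + 6 + 16 + 4 + 9 = 85.
Total exposure: 8 days.
Posterior: α' = 26 + 85 = 111, β' = 16 + 8 = 24.
Posterior variance = α'/β'² = 111/576 = 37/192.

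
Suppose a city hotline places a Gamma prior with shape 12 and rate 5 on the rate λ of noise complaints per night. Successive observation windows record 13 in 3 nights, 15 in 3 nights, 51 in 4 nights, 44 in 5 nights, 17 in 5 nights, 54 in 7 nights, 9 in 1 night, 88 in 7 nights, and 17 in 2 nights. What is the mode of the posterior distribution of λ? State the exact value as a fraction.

Total count: 13 + 15 + 51 + 44 + 17 + 54 + 9 + 88 + 17 = 308.
Total exposure: 3 + 3 + 4 + 5 + 5 + 7 + 1 + 7 + 2 = 37 nights.
Gamma(α, β) with Poisson data over total exposure Σt gives posterior Gamma(α+Σx, β+Σt) = Gamma(320, 42).
Posterior mode = (α'−1)/β' = 319/42.

319/42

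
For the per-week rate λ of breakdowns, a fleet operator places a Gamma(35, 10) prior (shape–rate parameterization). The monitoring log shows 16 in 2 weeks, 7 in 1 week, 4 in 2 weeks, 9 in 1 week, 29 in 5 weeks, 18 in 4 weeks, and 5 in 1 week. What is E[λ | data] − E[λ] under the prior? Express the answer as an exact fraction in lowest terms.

16/13

Total count: 16 + 7 + 4 + 9 + 29 + 18 + 5 = 88.
Total exposure: 2 + 1 + 2 + 1 + 5 + 4 + 1 = 16 weeks.
The Gamma prior is conjugate for the Poisson rate, so λ | data ~ Gamma(35+88, 10+16) = Gamma(123, 26).
Posterior mean = 123/26 = 123/26; prior mean = 35/10 = 7/2. Difference = 123/26 − 7/2 = 16/13.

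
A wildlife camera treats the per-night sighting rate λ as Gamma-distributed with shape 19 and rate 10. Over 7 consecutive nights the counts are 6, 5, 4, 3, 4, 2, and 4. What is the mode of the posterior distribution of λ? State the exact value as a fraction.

46/17

Total count: 6 + 5 + 4 + 3 + 4 + 2 + 4 = 28.
Total exposure: 7 nights.
Posterior: α' = 19 + 28 = 47, β' = 10 + 7 = 17.
Posterior mode = (α'−1)/β' = 46/17.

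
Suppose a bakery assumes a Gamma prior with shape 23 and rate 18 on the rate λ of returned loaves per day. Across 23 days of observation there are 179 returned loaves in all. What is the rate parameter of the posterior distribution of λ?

41

Total count 179 over total exposure 23 days.
Gamma(α, β) with Poisson data over total exposure Σt gives posterior Gamma(α+Σx, β+Σt) = Gamma(202, 41).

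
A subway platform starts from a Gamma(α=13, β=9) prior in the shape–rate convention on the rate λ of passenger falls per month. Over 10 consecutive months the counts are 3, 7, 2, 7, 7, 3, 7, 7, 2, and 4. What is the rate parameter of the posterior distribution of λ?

Total count: 3 + 7 + 2 + 7 + 7 + 3 + 7 + 7 + 2 + 4 = 49.
Total exposure: 10 months.
The Gamma prior is conjugate for the Poisson rate, so λ | data ~ Gamma(13+49, 9+10) = Gamma(62, 19).

19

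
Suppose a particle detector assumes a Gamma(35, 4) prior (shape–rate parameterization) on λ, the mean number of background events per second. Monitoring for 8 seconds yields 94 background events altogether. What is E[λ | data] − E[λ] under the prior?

2

Total count 94 over total exposure 8 seconds.
Conjugate update: add total count to the shape and total exposure to the rate, giving Gamma(129, 12).
Posterior mean = 129/12 = 43/4; prior mean = 35/4 = 35/4. Difference = 43/4 − 35/4 = 2.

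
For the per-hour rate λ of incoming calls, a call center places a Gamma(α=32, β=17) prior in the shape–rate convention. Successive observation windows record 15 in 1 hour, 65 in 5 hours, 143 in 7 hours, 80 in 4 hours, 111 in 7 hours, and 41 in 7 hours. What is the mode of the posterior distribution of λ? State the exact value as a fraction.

81/8

Total count: 15 + 65 + 143 + 80 + 111 + 41 = 455.
Total exposure: 1 + 5 + 7 + 4 + 7 + 7 = 31 hours.
Conjugate update: add total count to the shape and total exposure to the rate, giving Gamma(487, 48).
Posterior mode = (α'−1)/β' = 486/48 = 81/8.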